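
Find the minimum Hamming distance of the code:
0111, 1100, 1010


Comparing all pairs, minimum distance: 2
Can detect 1 errors, correct 0 errors

2


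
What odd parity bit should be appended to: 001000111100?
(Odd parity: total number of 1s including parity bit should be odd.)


Number of 1s in data: 5
Parity bit: 0

0


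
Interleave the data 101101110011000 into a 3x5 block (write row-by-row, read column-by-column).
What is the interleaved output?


Matrix:
  10110
  11100
  11000
Read columns: 111011110100000

111011110100000


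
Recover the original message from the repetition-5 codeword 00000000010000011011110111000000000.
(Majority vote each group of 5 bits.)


Groups: 00000, 00001, 00000, 11011, 11011, 10000, 00000
Majority votes: 0001100

0001100


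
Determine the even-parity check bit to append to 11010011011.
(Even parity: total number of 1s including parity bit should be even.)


Number of 1s in data: 7
Parity bit: 1

1


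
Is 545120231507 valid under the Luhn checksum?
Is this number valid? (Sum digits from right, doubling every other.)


Luhn sum = 32
32 mod 10 = 2

Invalid (Luhn sum mod 10 = 2)


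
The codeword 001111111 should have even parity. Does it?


Number of 1s: 7

No, parity error (7 ones)


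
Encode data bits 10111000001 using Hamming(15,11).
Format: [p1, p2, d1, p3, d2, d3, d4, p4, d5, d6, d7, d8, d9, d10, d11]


Parity bits: p1=0, p2=0, p3=1, p4=0

001101101000001


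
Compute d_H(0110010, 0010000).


XOR: 0100010
Count of 1s: 2

2


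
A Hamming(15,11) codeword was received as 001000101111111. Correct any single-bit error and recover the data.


Syndrome = 12: error at position 12

Data: 10011110111 (corrected bit 12)


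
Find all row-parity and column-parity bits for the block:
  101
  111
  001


Row parities: 011
Column parities: 011

Row P: 011, Col P: 011, Corner: 0


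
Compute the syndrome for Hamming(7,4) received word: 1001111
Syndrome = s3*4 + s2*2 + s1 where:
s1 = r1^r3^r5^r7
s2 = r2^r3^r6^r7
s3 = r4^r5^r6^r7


s1=1, s2=0, s3=0

Syndrome = 1 (error at position 1)


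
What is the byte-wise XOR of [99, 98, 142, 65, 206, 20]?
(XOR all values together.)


XOR chain: 99 ^ 98 ^ 142 ^ 65 ^ 206 ^ 20 = 20

20


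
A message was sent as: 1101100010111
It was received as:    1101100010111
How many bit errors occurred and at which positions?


XOR: 0000000000000

0 errors (received matches sent)


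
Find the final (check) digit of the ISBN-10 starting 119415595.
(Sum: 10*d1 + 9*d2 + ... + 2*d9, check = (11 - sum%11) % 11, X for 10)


Weighted sum: 207
207 mod 11 = 9

Check digit: 2


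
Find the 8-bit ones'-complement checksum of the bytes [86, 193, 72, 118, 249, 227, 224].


Sum = 1169 mod 256 = 145
Complement = 110

110


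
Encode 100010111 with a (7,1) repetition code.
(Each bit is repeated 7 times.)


Each bit -> 7 copies

111111100000000000000000000011111110000000111111111111111111111


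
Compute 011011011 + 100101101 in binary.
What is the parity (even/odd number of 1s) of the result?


011011011 = 219
100101101 = 301
Sum = 520 = 1000001000
1s count = 2

even parity (2 ones in 1000001000)


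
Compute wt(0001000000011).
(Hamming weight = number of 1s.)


Counting 1s in 0001000000011

3


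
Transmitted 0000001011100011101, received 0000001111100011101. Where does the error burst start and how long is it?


XOR: 0000000100000000000

Burst at position 7, length 1


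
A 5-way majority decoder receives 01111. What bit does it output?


Ones: 4 out of 5
Threshold: 3

1 (4/5 voted 1)


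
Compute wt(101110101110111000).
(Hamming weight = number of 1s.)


Counting 1s in 101110101110111000

11


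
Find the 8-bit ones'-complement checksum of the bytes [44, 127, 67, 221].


Sum = 459 mod 256 = 203
Complement = 52

52


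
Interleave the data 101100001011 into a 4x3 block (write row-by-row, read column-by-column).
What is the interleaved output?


Matrix:
  101
  100
  001
  011
Read columns: 110000011011

110000011011


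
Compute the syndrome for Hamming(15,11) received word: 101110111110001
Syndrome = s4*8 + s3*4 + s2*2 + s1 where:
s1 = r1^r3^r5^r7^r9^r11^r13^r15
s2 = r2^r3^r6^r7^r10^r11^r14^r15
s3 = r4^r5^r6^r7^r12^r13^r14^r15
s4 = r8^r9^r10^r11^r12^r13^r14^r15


s1=1, s2=1, s3=0, s4=1

Syndrome = 11 (error at position 11)


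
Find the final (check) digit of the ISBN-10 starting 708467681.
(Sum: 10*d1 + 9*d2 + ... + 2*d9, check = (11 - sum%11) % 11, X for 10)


Weighted sum: 283
283 mod 11 = 8

Check digit: 3


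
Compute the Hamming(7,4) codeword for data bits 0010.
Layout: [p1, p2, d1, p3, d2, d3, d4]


Parity bits: p1=0, p2=1, p3=1

0101010


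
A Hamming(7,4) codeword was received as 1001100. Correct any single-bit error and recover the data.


Syndrome = 0: no error detected

Data: 0100 (no errors)


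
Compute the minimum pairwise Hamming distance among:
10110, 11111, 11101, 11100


Comparing all pairs, minimum distance: 1
Can detect 0 errors, correct 0 errors

1


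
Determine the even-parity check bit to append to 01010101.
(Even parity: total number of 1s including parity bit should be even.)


Number of 1s in data: 4
Parity bit: 0

0


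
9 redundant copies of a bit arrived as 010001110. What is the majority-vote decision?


Ones: 4 out of 9
Threshold: 5

0 (4/9 voted 1)


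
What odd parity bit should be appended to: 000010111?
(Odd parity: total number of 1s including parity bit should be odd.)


Number of 1s in data: 4
Parity bit: 1

1


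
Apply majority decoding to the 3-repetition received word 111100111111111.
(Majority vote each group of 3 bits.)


Groups: 111, 100, 111, 111, 111
Majority votes: 10111

10111


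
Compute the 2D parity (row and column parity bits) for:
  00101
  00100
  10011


Row parities: 011
Column parities: 10010

Row P: 011, Col P: 10010, Corner: 0


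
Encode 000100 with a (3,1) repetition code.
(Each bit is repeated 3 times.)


Each bit -> 3 copies

000000000111000000


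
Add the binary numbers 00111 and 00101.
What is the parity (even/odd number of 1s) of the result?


00111 = 7
00101 = 5
Sum = 12 = 1100
1s count = 2

even parity (2 ones in 1100)


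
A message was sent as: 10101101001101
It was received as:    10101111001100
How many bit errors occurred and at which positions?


XOR: 00000010000001

2 error(s) at position(s): 6, 13


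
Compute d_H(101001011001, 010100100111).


XOR: 111101111110
Count of 1s: 10

10


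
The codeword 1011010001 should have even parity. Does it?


Number of 1s: 5

No, parity error (5 ones)


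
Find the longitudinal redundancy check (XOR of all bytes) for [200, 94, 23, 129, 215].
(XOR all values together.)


XOR chain: 200 ^ 94 ^ 23 ^ 129 ^ 215 = 215

215


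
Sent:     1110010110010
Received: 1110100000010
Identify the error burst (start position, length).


XOR: 0000110110000

Burst at position 4, length 5


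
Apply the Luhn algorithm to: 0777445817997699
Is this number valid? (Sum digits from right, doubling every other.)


Luhn sum = 96
96 mod 10 = 6

Invalid (Luhn sum mod 10 = 6)


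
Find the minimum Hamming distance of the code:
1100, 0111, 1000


Comparing all pairs, minimum distance: 1
Can detect 0 errors, correct 0 errors

1


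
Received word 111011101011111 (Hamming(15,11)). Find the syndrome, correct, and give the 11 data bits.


Syndrome = 6: error at position 6

Data: 11011011111 (corrected bit 6)


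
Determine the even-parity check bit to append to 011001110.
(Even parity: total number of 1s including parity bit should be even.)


Number of 1s in data: 5
Parity bit: 1

1


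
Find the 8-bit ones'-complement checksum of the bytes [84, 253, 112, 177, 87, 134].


Sum = 847 mod 256 = 79
Complement = 176

176


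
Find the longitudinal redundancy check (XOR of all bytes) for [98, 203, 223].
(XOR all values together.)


XOR chain: 98 ^ 203 ^ 223 = 118

118


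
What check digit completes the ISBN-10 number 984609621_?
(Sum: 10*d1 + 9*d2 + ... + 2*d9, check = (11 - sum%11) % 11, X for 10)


Weighted sum: 313
313 mod 11 = 5

Check digit: 6


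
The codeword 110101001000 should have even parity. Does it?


Number of 1s: 5

No, parity error (5 ones)


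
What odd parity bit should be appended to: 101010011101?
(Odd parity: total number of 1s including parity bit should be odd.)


Number of 1s in data: 7
Parity bit: 0

0


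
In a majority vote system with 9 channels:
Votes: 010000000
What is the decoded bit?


Ones: 1 out of 9
Threshold: 5

0 (1/9 voted 1)


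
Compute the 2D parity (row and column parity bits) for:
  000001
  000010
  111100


Row parities: 110
Column parities: 111111

Row P: 110, Col P: 111111, Corner: 0


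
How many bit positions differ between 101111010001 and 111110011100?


XOR: 010001001101
Count of 1s: 5

5


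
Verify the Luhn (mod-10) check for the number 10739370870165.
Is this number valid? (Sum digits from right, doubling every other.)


Luhn sum = 50
50 mod 10 = 0

Valid (Luhn sum mod 10 = 0)


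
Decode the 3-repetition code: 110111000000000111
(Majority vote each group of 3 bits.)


Groups: 110, 111, 000, 000, 000, 111
Majority votes: 110001

110001


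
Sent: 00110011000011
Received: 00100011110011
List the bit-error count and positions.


XOR: 00010000110000

3 error(s) at position(s): 3, 8, 9


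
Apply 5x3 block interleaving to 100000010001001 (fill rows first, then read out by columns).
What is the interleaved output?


Matrix:
  100
  000
  010
  001
  001
Read columns: 100000010000011

100000010000011


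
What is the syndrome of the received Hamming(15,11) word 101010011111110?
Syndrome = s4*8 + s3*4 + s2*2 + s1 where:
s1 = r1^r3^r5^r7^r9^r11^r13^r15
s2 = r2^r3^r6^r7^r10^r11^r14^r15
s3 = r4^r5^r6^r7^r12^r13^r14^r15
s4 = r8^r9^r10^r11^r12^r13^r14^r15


s1=0, s2=0, s3=0, s4=1

Syndrome = 8 (error at position 8)


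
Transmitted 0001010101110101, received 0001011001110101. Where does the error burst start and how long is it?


XOR: 0000001100000000

Burst at position 6, length 2


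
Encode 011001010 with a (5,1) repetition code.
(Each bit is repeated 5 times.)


Each bit -> 5 copies

000001111111111000000000011111000001111100000


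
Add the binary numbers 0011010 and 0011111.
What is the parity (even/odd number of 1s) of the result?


0011010 = 26
0011111 = 31
Sum = 57 = 111001
1s count = 4

even parity (4 ones in 111001)


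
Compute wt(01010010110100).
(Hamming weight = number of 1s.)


Counting 1s in 01010010110100

6


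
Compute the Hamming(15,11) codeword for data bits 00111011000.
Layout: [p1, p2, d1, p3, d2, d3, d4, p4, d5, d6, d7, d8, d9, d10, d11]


Parity bits: p1=1, p2=1, p3=1, p4=1

110101111011000


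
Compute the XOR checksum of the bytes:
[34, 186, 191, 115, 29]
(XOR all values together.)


XOR chain: 34 ^ 186 ^ 191 ^ 115 ^ 29 = 73

73


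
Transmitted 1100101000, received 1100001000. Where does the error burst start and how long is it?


XOR: 0000100000

Burst at position 4, length 1


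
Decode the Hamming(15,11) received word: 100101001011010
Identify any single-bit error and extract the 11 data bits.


Syndrome = 3: error at position 3

Data: 10101011010 (corrected bit 3)


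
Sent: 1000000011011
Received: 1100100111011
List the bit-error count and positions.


XOR: 0100100100000

3 error(s) at position(s): 1, 4, 7


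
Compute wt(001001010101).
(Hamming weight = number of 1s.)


Counting 1s in 001001010101

5


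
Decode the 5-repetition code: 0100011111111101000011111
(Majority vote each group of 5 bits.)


Groups: 01000, 11111, 11110, 10000, 11111
Majority votes: 01101

01101


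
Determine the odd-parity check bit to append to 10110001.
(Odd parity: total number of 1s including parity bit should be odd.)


Number of 1s in data: 4
Parity bit: 1

1


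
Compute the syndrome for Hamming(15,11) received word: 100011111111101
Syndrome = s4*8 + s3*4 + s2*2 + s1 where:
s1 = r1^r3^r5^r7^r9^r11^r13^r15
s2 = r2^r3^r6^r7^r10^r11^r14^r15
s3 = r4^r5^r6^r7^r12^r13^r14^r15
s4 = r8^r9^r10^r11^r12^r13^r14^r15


s1=1, s2=1, s3=0, s4=1

Syndrome = 11 (error at position 11)


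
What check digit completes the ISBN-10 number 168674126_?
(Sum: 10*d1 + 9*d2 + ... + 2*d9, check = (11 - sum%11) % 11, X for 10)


Weighted sum: 254
254 mod 11 = 1

Check digit: X


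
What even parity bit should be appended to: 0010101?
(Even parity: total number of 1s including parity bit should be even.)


Number of 1s in data: 3
Parity bit: 1

1


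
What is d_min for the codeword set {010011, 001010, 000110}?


Comparing all pairs, minimum distance: 2
Can detect 1 errors, correct 0 errors

2


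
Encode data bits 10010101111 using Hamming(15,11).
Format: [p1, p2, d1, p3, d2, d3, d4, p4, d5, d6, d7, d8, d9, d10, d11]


Parity bits: p1=0, p2=1, p3=1, p4=1

011100110101111


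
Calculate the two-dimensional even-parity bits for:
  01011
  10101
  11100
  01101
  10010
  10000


Row parities: 111101
Column parities: 01101

Row P: 111101, Col P: 01101, Corner: 1


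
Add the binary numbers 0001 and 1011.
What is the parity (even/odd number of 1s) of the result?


0001 = 1
1011 = 11
Sum = 12 = 1100
1s count = 2

even parity (2 ones in 1100)


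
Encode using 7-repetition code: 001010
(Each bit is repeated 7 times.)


Each bit -> 7 copies

000000000000001111111000000011111110000000


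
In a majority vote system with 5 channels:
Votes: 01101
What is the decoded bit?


Ones: 3 out of 5
Threshold: 3

1 (3/5 voted 1)


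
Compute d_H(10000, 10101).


XOR: 00101
Count of 1s: 2

2


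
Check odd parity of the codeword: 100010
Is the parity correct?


Number of 1s: 2

No, parity error (2 ones)


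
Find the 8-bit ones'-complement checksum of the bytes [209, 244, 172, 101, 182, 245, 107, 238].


Sum = 1498 mod 256 = 218
Complement = 37

37


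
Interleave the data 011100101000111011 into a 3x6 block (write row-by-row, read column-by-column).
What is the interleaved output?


Matrix:
  011100
  101000
  111011
Read columns: 011101111100001001

011101111100001001


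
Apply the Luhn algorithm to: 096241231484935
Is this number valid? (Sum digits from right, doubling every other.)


Luhn sum = 78
78 mod 10 = 8

Invalid (Luhn sum mod 10 = 8)


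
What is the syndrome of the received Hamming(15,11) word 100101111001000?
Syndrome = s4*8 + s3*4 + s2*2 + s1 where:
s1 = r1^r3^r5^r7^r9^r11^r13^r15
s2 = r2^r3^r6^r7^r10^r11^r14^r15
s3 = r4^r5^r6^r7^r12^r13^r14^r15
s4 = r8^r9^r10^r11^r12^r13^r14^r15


s1=1, s2=0, s3=0, s4=1

Syndrome = 9 (error at position 9)


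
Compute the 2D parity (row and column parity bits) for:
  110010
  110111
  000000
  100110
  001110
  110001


Row parities: 110111
Column parities: 011100

Row P: 110111, Col P: 011100, Corner: 1


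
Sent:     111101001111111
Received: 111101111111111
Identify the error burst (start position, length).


XOR: 000000110000000

Burst at position 6, length 2


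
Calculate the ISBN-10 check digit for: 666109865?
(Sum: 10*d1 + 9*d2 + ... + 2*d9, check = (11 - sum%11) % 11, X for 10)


Weighted sum: 274
274 mod 11 = 10

Check digit: 1


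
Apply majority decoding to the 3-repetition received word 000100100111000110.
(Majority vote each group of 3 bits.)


Groups: 000, 100, 100, 111, 000, 110
Majority votes: 000101

000101


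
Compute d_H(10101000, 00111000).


XOR: 10010000
Count of 1s: 2

2


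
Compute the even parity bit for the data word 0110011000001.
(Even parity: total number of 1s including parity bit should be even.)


Number of 1s in data: 5
Parity bit: 1

1


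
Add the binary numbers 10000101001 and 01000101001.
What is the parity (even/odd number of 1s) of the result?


10000101001 = 1065
01000101001 = 553
Sum = 1618 = 11001010010
1s count = 5

odd parity (5 ones in 11001010010)


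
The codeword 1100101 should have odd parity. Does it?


Number of 1s: 4

No, parity error (4 ones)


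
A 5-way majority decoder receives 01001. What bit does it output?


Ones: 2 out of 5
Threshold: 3

0 (2/5 voted 1)


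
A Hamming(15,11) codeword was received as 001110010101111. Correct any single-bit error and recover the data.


Syndrome = 0: no error detected

Data: 11000101111 (no errors)


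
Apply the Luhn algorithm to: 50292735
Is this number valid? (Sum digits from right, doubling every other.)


Luhn sum = 36
36 mod 10 = 6

Invalid (Luhn sum mod 10 = 6)


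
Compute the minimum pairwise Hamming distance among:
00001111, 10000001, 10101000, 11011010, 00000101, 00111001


Comparing all pairs, minimum distance: 2
Can detect 1 errors, correct 0 errors

2


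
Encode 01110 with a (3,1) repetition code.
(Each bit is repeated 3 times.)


Each bit -> 3 copies

000111111111000


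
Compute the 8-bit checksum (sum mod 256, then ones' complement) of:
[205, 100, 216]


Sum = 521 mod 256 = 9
Complement = 246

246


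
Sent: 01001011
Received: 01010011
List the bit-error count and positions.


XOR: 00011000

2 error(s) at position(s): 3, 4


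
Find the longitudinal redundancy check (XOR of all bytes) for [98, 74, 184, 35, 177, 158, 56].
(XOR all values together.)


XOR chain: 98 ^ 74 ^ 184 ^ 35 ^ 177 ^ 158 ^ 56 = 164

164


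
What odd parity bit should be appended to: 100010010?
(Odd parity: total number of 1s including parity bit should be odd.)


Number of 1s in data: 3
Parity bit: 0

0


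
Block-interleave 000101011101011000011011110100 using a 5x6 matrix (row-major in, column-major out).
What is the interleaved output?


Matrix:
  000101
  011101
  011000
  011011
  110100
Read columns: 000010111101110110010001011010

000010111101110110010001011010


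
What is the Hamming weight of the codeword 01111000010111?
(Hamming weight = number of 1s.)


Counting 1s in 01111000010111

8


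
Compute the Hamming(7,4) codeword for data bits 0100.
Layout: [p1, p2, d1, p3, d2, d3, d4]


Parity bits: p1=1, p2=0, p3=1

1001100


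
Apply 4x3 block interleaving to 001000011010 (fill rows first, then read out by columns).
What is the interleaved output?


Matrix:
  001
  000
  011
  010
Read columns: 000000111010

000000111010


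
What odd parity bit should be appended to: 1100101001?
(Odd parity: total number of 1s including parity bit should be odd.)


Number of 1s in data: 5
Parity bit: 0

0


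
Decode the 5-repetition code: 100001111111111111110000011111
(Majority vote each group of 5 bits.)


Groups: 10000, 11111, 11111, 11111, 00000, 11111
Majority votes: 011101

011101


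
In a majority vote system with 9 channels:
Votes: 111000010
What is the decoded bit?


Ones: 4 out of 9
Threshold: 5

0 (4/9 voted 1)


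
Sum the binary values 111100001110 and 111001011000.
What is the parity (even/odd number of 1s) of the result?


111100001110 = 3854
111001011000 = 3672
Sum = 7526 = 1110101100110
1s count = 8

even parity (8 ones in 1110101100110)


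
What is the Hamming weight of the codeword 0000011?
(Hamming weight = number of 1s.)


Counting 1s in 0000011

2


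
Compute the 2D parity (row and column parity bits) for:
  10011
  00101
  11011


Row parities: 100
Column parities: 01101

Row P: 100, Col P: 01101, Corner: 1


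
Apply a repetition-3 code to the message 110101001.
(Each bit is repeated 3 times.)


Each bit -> 3 copies

111111000111000111000000111


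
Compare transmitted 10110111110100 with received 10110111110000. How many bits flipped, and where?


XOR: 00000000000100

1 error(s) at position(s): 11


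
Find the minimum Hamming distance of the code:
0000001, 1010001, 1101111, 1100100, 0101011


Comparing all pairs, minimum distance: 2
Can detect 1 errors, correct 0 errors

2


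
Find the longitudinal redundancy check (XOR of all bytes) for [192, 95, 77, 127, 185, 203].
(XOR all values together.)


XOR chain: 192 ^ 95 ^ 77 ^ 127 ^ 185 ^ 203 = 223

223


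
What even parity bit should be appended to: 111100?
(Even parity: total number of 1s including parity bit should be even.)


Number of 1s in data: 4
Parity bit: 0

0


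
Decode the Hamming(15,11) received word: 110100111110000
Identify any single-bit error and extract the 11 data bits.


Syndrome = 0: no error detected

Data: 00011110000 (no errors)


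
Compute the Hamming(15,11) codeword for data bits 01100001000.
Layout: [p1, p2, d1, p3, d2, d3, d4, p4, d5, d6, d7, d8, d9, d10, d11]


Parity bits: p1=1, p2=1, p3=1, p4=1

110111010001000


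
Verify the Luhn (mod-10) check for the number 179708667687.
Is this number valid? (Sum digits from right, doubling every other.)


Luhn sum = 67
67 mod 10 = 7

Invalid (Luhn sum mod 10 = 7)


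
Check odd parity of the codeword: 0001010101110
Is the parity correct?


Number of 1s: 6

No, parity error (6 ones)


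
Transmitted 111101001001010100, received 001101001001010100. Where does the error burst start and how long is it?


XOR: 110000000000000000

Burst at position 0, length 2


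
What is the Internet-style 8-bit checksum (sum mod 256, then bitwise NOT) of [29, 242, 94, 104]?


Sum = 469 mod 256 = 213
Complement = 42

42


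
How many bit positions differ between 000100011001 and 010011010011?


XOR: 010111001010
Count of 1s: 6

6


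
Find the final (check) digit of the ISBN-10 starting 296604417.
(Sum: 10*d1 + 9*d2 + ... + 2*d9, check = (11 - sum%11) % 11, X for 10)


Weighted sum: 244
244 mod 11 = 2

Check digit: 9


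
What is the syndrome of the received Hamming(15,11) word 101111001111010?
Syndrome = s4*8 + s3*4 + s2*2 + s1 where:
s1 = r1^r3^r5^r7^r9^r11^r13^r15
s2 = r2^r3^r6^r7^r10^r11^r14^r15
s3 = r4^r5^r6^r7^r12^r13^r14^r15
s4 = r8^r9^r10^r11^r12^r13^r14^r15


s1=1, s2=1, s3=1, s4=1

Syndrome = 15 (error at position 15)


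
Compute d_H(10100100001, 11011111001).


XOR: 01111011000
Count of 1s: 6

6


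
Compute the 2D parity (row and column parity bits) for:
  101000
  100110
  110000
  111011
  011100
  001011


Row parities: 010111
Column parities: 010010

Row P: 010111, Col P: 010010, Corner: 0


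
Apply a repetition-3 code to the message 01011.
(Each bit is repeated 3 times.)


Each bit -> 3 copies

000111000111111


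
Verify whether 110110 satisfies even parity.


Number of 1s: 4

Yes, parity is correct (4 ones)


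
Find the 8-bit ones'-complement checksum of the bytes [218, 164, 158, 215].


Sum = 755 mod 256 = 243
Complement = 12

12


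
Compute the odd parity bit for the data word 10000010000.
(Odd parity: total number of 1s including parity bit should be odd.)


Number of 1s in data: 2
Parity bit: 1

1


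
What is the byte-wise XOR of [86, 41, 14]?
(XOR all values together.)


XOR chain: 86 ^ 41 ^ 14 = 113

113


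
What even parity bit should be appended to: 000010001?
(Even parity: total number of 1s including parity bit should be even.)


Number of 1s in data: 2
Parity bit: 0

0


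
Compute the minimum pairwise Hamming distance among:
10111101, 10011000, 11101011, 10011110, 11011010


Comparing all pairs, minimum distance: 2
Can detect 1 errors, correct 0 errors

2


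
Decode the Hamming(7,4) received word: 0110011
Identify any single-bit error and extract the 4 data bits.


Syndrome = 0: no error detected

Data: 1011 (no errors)


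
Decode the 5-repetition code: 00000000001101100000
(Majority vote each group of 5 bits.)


Groups: 00000, 00000, 11011, 00000
Majority votes: 0010

0010


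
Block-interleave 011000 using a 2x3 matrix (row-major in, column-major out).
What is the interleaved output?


Matrix:
  011
  000
Read columns: 001010

001010


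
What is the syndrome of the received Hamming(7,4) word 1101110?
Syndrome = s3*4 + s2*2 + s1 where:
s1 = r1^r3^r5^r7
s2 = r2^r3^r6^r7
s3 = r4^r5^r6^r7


s1=0, s2=0, s3=1

Syndrome = 4 (error at position 4)


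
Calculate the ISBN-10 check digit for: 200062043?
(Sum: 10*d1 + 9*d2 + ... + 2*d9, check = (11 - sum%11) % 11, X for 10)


Weighted sum: 84
84 mod 11 = 7

Check digit: 4


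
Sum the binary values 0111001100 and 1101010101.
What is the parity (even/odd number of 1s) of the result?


0111001100 = 460
1101010101 = 853
Sum = 1313 = 10100100001
1s count = 4

even parity (4 ones in 10100100001)


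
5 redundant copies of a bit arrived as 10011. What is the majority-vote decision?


Ones: 3 out of 5
Threshold: 3

1 (3/5 voted 1)


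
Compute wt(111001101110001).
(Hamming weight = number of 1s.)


Counting 1s in 111001101110001

9


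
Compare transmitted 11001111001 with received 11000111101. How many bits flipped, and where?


XOR: 00001000100

2 error(s) at position(s): 4, 8


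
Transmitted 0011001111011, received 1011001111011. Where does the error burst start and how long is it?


XOR: 1000000000000

Burst at position 0, length 1


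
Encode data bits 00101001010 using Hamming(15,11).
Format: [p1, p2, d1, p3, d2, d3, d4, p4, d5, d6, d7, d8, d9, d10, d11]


Parity bits: p1=1, p2=0, p3=1, p4=1

100101011001010


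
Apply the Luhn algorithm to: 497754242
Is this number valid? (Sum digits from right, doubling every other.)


Luhn sum = 50
50 mod 10 = 0

Valid (Luhn sum mod 10 = 0)


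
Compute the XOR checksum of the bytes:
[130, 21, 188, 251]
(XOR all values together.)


XOR chain: 130 ^ 21 ^ 188 ^ 251 = 208

208


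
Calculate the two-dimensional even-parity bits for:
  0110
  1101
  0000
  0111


Row parities: 0101
Column parities: 1100

Row P: 0101, Col P: 1100, Corner: 0


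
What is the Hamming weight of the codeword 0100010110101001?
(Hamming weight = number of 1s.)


Counting 1s in 0100010110101001

7


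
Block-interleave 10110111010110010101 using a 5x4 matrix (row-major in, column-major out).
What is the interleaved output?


Matrix:
  1011
  0111
  0101
  1001
  0101
Read columns: 10010011011100011111

10010011011100011111


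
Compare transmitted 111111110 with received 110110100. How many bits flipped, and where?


XOR: 001001010

3 error(s) at position(s): 2, 5, 7


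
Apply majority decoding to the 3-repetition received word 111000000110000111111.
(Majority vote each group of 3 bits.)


Groups: 111, 000, 000, 110, 000, 111, 111
Majority votes: 1001011

1001011


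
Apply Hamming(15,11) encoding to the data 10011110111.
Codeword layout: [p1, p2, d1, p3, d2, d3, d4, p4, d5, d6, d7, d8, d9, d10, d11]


Parity bits: p1=0, p2=0, p3=0, p4=0

001000101110111


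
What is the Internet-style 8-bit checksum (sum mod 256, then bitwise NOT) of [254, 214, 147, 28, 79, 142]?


Sum = 864 mod 256 = 96
Complement = 159

159


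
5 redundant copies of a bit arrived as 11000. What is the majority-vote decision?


Ones: 2 out of 5
Threshold: 3

0 (2/5 voted 1)


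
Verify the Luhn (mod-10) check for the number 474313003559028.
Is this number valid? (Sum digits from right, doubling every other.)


Luhn sum = 56
56 mod 10 = 6

Invalid (Luhn sum mod 10 = 6)


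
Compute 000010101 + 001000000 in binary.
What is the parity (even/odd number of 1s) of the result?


000010101 = 21
001000000 = 64
Sum = 85 = 1010101
1s count = 4

even parity (4 ones in 1010101)


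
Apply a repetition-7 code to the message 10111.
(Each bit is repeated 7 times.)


Each bit -> 7 copies

11111110000000111111111111111111111


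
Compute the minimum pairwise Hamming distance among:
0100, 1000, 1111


Comparing all pairs, minimum distance: 2
Can detect 1 errors, correct 0 errors

2


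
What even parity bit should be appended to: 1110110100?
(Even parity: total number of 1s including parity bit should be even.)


Number of 1s in data: 6
Parity bit: 0

0


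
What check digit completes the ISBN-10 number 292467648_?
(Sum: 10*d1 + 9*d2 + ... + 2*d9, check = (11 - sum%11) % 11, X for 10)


Weighted sum: 268
268 mod 11 = 4

Check digit: 7


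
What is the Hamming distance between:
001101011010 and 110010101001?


XOR: 111111110011
Count of 1s: 10

10


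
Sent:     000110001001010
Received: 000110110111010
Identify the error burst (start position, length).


XOR: 000000111110000

Burst at position 6, length 5


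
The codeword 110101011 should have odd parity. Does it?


Number of 1s: 6

No, parity error (6 ones)


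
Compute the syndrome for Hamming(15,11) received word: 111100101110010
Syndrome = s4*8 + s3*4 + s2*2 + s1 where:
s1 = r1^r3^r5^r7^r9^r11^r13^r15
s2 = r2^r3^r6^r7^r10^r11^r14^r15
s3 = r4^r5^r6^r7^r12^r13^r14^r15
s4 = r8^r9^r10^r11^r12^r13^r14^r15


s1=1, s2=0, s3=1, s4=0

Syndrome = 5 (error at position 5)


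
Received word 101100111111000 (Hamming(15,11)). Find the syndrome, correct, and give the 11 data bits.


Syndrome = 13: error at position 13

Data: 10011111100 (corrected bit 13)


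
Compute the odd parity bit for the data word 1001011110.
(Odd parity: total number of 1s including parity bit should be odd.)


Number of 1s in data: 6
Parity bit: 1

1


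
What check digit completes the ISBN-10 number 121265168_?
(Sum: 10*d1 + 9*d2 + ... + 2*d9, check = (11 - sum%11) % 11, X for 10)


Weighted sum: 149
149 mod 11 = 6

Check digit: 5


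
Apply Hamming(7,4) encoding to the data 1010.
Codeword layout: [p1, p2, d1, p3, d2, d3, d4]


Parity bits: p1=1, p2=0, p3=1

1011010


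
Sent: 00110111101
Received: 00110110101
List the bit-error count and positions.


XOR: 00000001000

1 error(s) at position(s): 7


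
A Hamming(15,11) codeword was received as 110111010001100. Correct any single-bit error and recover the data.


Syndrome = 13: error at position 13

Data: 01100001000 (corrected bit 13)


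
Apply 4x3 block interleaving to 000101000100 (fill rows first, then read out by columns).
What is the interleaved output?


Matrix:
  000
  101
  000
  100
Read columns: 010100000100

010100000100


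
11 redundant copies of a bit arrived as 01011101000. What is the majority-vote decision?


Ones: 5 out of 11
Threshold: 6

0 (5/11 voted 1)


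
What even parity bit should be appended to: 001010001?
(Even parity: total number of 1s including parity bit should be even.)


Number of 1s in data: 3
Parity bit: 1

1


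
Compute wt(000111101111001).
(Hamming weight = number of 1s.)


Counting 1s in 000111101111001

9


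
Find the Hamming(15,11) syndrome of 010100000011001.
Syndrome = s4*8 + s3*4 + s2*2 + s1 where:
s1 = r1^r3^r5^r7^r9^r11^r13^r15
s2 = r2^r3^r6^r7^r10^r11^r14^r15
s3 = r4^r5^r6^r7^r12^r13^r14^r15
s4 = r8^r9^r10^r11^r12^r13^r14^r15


s1=0, s2=1, s3=1, s4=1

Syndrome = 14 (error at position 14)


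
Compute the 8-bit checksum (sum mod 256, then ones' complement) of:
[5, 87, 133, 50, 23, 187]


Sum = 485 mod 256 = 229
Complement = 26

26


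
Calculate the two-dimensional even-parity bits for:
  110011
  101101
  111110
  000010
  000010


Row parities: 00111
Column parities: 100000

Row P: 00111, Col P: 100000, Corner: 1


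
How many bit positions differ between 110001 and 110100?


XOR: 000101
Count of 1s: 2

2


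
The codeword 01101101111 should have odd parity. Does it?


Number of 1s: 8

No, parity error (8 ones)


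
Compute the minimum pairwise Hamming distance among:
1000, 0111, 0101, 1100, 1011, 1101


Comparing all pairs, minimum distance: 1
Can detect 0 errors, correct 0 errors

1


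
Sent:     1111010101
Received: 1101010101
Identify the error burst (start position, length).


XOR: 0010000000

Burst at position 2, length 1


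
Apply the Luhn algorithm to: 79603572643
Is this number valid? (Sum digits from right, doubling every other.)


Luhn sum = 54
54 mod 10 = 4

Invalid (Luhn sum mod 10 = 4)


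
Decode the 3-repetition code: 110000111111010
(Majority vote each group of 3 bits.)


Groups: 110, 000, 111, 111, 010
Majority votes: 10110

10110


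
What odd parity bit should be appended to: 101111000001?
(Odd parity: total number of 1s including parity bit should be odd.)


Number of 1s in data: 6
Parity bit: 1

1


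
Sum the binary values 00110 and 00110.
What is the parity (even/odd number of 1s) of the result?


00110 = 6
00110 = 6
Sum = 12 = 1100
1s count = 2

even parity (2 ones in 1100)


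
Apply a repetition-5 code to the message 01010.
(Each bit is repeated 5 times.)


Each bit -> 5 copies

0000011111000001111100000


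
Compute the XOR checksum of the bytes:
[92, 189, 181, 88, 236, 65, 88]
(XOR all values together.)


XOR chain: 92 ^ 189 ^ 181 ^ 88 ^ 236 ^ 65 ^ 88 = 249

249


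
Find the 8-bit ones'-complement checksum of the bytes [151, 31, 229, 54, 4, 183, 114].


Sum = 766 mod 256 = 254
Complement = 1

1


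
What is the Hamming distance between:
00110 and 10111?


XOR: 10001
Count of 1s: 2

2


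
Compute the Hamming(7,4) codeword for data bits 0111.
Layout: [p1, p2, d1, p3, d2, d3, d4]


Parity bits: p1=0, p2=0, p3=1

0001111


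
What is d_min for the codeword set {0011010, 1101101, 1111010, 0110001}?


Comparing all pairs, minimum distance: 2
Can detect 1 errors, correct 0 errors

2


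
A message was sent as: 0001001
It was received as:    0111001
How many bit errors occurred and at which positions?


XOR: 0110000

2 error(s) at position(s): 1, 2


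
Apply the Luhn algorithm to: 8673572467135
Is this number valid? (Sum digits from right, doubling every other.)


Luhn sum = 67
67 mod 10 = 7

Invalid (Luhn sum mod 10 = 7)


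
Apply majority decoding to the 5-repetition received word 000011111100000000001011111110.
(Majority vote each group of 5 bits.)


Groups: 00001, 11111, 00000, 00000, 10111, 11110
Majority votes: 010011

010011


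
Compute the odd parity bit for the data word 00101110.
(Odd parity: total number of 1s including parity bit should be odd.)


Number of 1s in data: 4
Parity bit: 1

1


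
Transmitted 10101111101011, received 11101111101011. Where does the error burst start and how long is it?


XOR: 01000000000000

Burst at position 1, length 1


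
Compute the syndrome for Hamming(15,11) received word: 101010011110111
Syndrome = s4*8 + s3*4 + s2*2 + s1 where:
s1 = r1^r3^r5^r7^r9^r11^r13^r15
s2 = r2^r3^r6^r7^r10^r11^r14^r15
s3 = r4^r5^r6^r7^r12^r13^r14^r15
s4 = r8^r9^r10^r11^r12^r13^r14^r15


s1=1, s2=1, s3=0, s4=1

Syndrome = 11 (error at position 11)


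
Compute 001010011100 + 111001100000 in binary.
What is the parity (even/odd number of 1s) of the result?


001010011100 = 668
111001100000 = 3680
Sum = 4348 = 1000011111100
1s count = 7

odd parity (7 ones in 1000011111100)


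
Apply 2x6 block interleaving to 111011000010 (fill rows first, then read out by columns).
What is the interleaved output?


Matrix:
  111011
  000010
Read columns: 101010001110

101010001110


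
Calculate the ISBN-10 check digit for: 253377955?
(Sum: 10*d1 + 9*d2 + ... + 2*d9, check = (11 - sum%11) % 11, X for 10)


Weighted sum: 248
248 mod 11 = 6

Check digit: 5


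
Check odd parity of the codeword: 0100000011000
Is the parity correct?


Number of 1s: 3

Yes, parity is correct (3 ones)


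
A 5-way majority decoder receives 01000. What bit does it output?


Ones: 1 out of 5
Threshold: 3

0 (1/5 voted 1)


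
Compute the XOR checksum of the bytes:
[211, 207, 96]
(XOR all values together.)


XOR chain: 211 ^ 207 ^ 96 = 124

124


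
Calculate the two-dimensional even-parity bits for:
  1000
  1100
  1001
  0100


Row parities: 1001
Column parities: 1001

Row P: 1001, Col P: 1001, Corner: 0


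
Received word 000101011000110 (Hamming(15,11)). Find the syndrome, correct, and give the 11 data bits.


Syndrome = 0: no error detected

Data: 00101000110 (no errors)


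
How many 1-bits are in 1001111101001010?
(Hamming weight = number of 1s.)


Counting 1s in 1001111101001010

9


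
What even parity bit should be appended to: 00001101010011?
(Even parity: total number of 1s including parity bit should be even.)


Number of 1s in data: 6
Parity bit: 0

0


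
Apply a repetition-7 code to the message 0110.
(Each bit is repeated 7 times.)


Each bit -> 7 copies

0000000111111111111110000000


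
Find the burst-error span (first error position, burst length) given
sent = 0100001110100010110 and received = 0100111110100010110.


XOR: 0000110000000000000

Burst at position 4, length 2


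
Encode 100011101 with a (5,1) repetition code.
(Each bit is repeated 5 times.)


Each bit -> 5 copies

111110000000000000001111111111111110000011111


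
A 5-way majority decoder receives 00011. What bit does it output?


Ones: 2 out of 5
Threshold: 3

0 (2/5 voted 1)


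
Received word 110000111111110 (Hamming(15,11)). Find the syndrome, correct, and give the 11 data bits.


Syndrome = 11: error at position 11

Data: 00011101110 (corrected bit 11)


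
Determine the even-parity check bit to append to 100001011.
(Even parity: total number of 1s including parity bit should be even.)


Number of 1s in data: 4
Parity bit: 0

0


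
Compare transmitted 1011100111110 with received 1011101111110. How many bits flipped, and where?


XOR: 0000001000000

1 error(s) at position(s): 6


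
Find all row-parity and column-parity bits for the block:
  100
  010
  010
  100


Row parities: 1111
Column parities: 000

Row P: 1111, Col P: 000, Corner: 0


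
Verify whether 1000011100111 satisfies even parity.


Number of 1s: 7

No, parity error (7 ones)


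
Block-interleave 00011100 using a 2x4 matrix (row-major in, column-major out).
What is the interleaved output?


Matrix:
  0001
  1100
Read columns: 01010010

01010010


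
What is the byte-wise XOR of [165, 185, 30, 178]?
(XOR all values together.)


XOR chain: 165 ^ 185 ^ 30 ^ 178 = 176

176


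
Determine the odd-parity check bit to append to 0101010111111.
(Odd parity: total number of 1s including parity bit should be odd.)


Number of 1s in data: 9
Parity bit: 0

0


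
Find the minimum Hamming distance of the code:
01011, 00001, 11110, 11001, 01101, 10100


Comparing all pairs, minimum distance: 2
Can detect 1 errors, correct 0 errors

2


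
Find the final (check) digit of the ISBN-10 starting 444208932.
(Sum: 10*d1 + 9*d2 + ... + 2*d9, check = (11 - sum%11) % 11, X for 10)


Weighted sum: 211
211 mod 11 = 2

Check digit: 9


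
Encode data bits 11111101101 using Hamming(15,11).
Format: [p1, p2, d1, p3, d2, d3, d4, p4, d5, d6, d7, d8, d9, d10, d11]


Parity bits: p1=0, p2=1, p3=0, p4=1

011011111101101


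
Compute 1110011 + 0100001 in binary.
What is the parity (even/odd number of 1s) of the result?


1110011 = 115
0100001 = 33
Sum = 148 = 10010100
1s count = 3

odd parity (3 ones in 10010100)


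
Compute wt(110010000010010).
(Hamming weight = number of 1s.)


Counting 1s in 110010000010010

5


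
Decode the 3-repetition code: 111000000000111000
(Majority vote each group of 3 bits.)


Groups: 111, 000, 000, 000, 111, 000
Majority votes: 100010

100010


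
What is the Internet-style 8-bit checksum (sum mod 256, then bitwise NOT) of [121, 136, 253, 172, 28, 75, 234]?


Sum = 1019 mod 256 = 251
Complement = 4

4


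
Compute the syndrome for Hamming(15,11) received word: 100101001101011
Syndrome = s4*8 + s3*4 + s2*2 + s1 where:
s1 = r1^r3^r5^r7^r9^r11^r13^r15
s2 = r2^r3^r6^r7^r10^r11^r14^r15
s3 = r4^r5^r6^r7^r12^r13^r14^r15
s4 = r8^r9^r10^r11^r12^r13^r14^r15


s1=1, s2=0, s3=1, s4=1

Syndrome = 13 (error at position 13)
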